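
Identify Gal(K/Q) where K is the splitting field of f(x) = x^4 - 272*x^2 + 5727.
Gal(K/Q) = V_4 (Klein four-group, Z/2Z × Z/2Z)

f factors as (x^2 - 23)(x^2 - 249), so the splitting field is K = Q(sqrt(23), sqrt(249)). The elements 23, 249, 5727 are all non-squares in Q, so sqrt(23) and sqrt(249) generate independent quadratic extensions. Thus [K:Q] = 4 and Gal(K/Q) is generated by the two order-2 automorphisms sqrt(23) ↦ -sqrt(23) and sqrt(249) ↦ -sqrt(249), giving V_4.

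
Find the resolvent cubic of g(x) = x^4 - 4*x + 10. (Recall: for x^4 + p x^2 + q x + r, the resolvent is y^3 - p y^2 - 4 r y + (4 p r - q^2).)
h(y) = y^3 - 40*y - 16

Identify coefficients: p = 0, q = -4, r = 10.
Plug into h(y) = y^3 - p y^2 - 4 r y + (4 p r - q^2):
  h(y) = y^3 - (0) y^2 - 4*(10) y + (4*(0)*(10) - (-4)^2)
       = y^3 + (0) y^2 + (-40) y + (-16).
Simplifying: h(y) = y^3 - 40*y - 16.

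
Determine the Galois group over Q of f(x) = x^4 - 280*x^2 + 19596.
Gal(K/Q) = V_4 (Klein four-group, Z/2Z × Z/2Z)

f factors as (x^2 - 142)(x^2 - 138), so the splitting field is K = Q(sqrt(142), sqrt(138)). The elements 142, 138, 19596 are all non-squares in Q, so sqrt(142) and sqrt(138) generate independent quadratic extensions. Thus [K:Q] = 4 and Gal(K/Q) is generated by the two order-2 automorphisms sqrt(142) ↦ -sqrt(142) and sqrt(138) ↦ -sqrt(138), giving V_4.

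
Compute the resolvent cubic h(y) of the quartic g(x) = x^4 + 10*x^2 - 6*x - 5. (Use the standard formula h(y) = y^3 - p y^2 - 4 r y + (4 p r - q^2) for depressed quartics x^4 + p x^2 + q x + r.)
h(y) = y^3 - 10*y^2 + 20*y - 236

Identify coefficients: p = 10, q = -6, r = -5.
Plug into h(y) = y^3 - p y^2 - 4 r y + (4 p r - q^2):
  h(y) = y^3 - (10) y^2 - 4*(-5) y + (4*(10)*(-5) - (-6)^2)
       = y^3 + (-10) y^2 + (20) y + (-236).
Simplifying: h(y) = y^3 - 10*y^2 + 20*y - 236.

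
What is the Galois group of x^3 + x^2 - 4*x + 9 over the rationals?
Gal(K/Q) = S_3 (symmetric group of order 6)

Compute the discriminant of x^3 + (1)*x^2 + (-4)*x + (9): Δ = -2599. Since Δ is not a rational square, the Galois group is not contained in A_3; it must be the full S_3 (irreducibility of the cubic rules out anything smaller).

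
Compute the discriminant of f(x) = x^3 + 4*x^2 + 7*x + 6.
Δ = -72

For x^3 + a x^2 + b x + c the discriminant is Δ = 18 a b c - 4 a^3 c + a^2 b^2 - 4 b^3 - 27 c^2.
Plug a = 4, b = 7, c = 6:
  18*(4)*(7)*(6) - 4*(4)^3*(6) + (4)^2*(7)^2 - 4*(7)^3 - 27*(6)^2
  = 3024 + (-1536) + 784 + (-1372) + (-972)
  = -72.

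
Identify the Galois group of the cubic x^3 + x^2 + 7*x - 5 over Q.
Gal(K/Q) = S_3 (symmetric group of order 6)

Compute the discriminant of x^3 + (1)*x^2 + (7)*x + (-5): Δ = -2608. Since Δ is not a rational square, the Galois group is not contained in A_3; it must be the full S_3 (irreducibility of the cubic rules out anything smaller).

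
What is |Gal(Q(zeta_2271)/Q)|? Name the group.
|Gal(Q(zeta_2271)/Q)| = phi(2271) = 1512; group ≅ (Z/2271Z)^* ≅ Z/2Z × Z/756Z

The n-th cyclotomic polynomial Φ_2271(x) is the minimal polynomial of zeta_2271 over Q and has degree phi(2271) = 1512. So Q(zeta_2271) is a degree-1512 Galois extension with Galois group (Z/2271Z)^*. By CRT, (Z/2271Z)^* ≅ (Z/3Z)^* × (Z/757Z)^*. Each prime-power unit group is (Z/3Z)^* ≅ Z/2Z; (Z/757Z)^* ≅ Z/756Z. Hence Gal(Q(zeta_2271)/Q) ≅ Z/2Z × Z/756Z.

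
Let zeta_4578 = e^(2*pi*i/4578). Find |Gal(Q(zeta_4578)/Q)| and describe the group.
|Gal(Q(zeta_4578)/Q)| = phi(4578) = 1296; group ≅ (Z/4578Z)^* ≅ Z/2Z × Z/6Z × Z/108Z

The n-th cyclotomic polynomial Φ_4578(x) is the minimal polynomial of zeta_4578 over Q and has degree phi(4578) = 1296. So Q(zeta_4578) is a degree-1296 Galois extension with Galois group (Z/4578Z)^*. By CRT, (Z/4578Z)^* ≅ (Z/2Z)^* × (Z/3Z)^* × (Z/7Z)^* × (Z/109Z)^*. Each prime-power unit group is (Z/2Z)^* ≅ trivial group (order 1); (Z/3Z)^* ≅ Z/2Z; (Z/7Z)^* ≅ Z/6Z; (Z/109Z)^* ≅ Z/108Z. Hence Gal(Q(zeta_4578)/Q) ≅ Z/2Z × Z/6Z × Z/108Z.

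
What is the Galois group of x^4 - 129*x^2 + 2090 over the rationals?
Gal(K/Q) = V_4 (Klein four-group, Z/2Z × Z/2Z)

f factors as (x^2 - 110)(x^2 - 19), so the splitting field is K = Q(sqrt(110), sqrt(19)). The elements 110, 19, 2090 are all non-squares in Q, so sqrt(110) and sqrt(19) generate independent quadratic extensions. Thus [K:Q] = 4 and Gal(K/Q) is generated by the two order-2 automorphisms sqrt(110) ↦ -sqrt(110) and sqrt(19) ↦ -sqrt(19), giving V_4.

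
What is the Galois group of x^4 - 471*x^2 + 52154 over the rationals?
Gal(K/Q) = V_4 (Klein four-group, Z/2Z × Z/2Z)

f factors as (x^2 - 178)(x^2 - 293), so the splitting field is K = Q(sqrt(178), sqrt(293)). The elements 178, 293, 52154 are all non-squares in Q, so sqrt(178) and sqrt(293) generate independent quadratic extensions. Thus [K:Q] = 4 and Gal(K/Q) is generated by the two order-2 automorphisms sqrt(178) ↦ -sqrt(178) and sqrt(293) ↦ -sqrt(293), giving V_4.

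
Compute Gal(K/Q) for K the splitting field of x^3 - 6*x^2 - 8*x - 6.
Gal(K/Q) = S_3 (symmetric group of order 6)

Compute the discriminant of x^3 + (-6)*x^2 + (-8)*x + (-6): Δ = -6988. Since Δ is not a rational square, the Galois group is not contained in A_3; it must be the full S_3 (irreducibility of the cubic rules out anything smaller).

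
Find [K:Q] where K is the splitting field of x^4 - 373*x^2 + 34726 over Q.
[K:Q] = 4

f factors as (x^2 - 194)(x^2 - 179); the splitting field is K = Q(sqrt(194), sqrt(179)). Since 194, 179, and 34726 are all non-squares in Q, the three subfields Q(sqrt(194)), Q(sqrt(179)), Q(sqrt(34726)) are distinct degree-2 extensions, so [K:Q] = 4 (Klein four Galois group).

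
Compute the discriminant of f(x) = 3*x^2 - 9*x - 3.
Δ = 117

For a quadratic a x^2 + b x + c the discriminant is Δ = b^2 - 4ac = (-9)^2 - 4*(3)*(-3) = 81 - (-36) = 117.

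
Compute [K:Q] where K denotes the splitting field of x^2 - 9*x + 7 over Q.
[K:Q] = 2

The discriminant of x^2 + (-9)*x + (7) is b^2 - 4c = 81 - (28) = 53. Since 53 is not a perfect square in Q, the polynomial is irreducible over Q. Its two roots generate a degree-2 extension, so [K:Q] = 2.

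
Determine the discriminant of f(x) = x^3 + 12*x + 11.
Δ = -10179

For a depressed cubic x^3 + p x + q the discriminant is Δ = -4 p^3 - 27 q^2 = -4*(12)^3 - 27*(11)^2 = -6912 - 3267 = -10179.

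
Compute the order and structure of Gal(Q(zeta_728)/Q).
|Gal(Q(zeta_728)/Q)| = phi(728) = 288; group ≅ (Z/728Z)^* ≅ Z/2Z × Z/2Z × Z/6Z × Z/12Z

The n-th cyclotomic polynomial Φ_728(x) is the minimal polynomial of zeta_728 over Q and has degree phi(728) = 288. So Q(zeta_728) is a degree-288 Galois extension with Galois group (Z/728Z)^*. By CRT, (Z/728Z)^* ≅ (Z/8Z)^* × (Z/7Z)^* × (Z/13Z)^*. Each prime-power unit group is (Z/8Z)^* ≅ Z/2Z × Z/2Z; (Z/7Z)^* ≅ Z/6Z; (Z/13Z)^* ≅ Z/12Z. Hence Gal(Q(zeta_728)/Q) ≅ Z/2Z × Z/2Z × Z/6Z × Z/12Z.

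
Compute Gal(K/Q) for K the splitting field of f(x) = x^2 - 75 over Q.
Gal(K/Q) = Z/2Z (cyclic of order 2)

x^2 - 75 is irreducible over Q since 75 is not a rational square. The splitting field Q(sqrt(75)) has degree 2 over Q, and its unique nontrivial automorphism is sqrt(75) ↦ -sqrt(75). Hence Gal(Q(sqrt(75))/Q) = Z/2Z.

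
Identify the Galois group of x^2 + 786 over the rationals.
Gal(K/Q) = Z/2Z (cyclic of order 2)

x^2 + 786 is irreducible over Q since -786 is not a rational square. The splitting field Q(sqrt(-786)) has degree 2 over Q, and its unique nontrivial automorphism is sqrt(-786) ↦ -sqrt(-786). Hence Gal(Q(sqrt(-786))/Q) = Z/2Z.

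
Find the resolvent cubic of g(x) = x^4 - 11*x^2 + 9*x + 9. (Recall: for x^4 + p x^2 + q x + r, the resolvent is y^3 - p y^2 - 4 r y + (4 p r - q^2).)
h(y) = y^3 + 11*y^2 - 36*y - 477

Identify coefficients: p = -11, q = 9, r = 9.
Plug into h(y) = y^3 - p y^2 - 4 r y + (4 p r - q^2):
  h(y) = y^3 - (-11) y^2 - 4*(9) y + (4*(-11)*(9) - (9)^2)
       = y^3 + (11) y^2 + (-36) y + (-477).
Simplifying: h(y) = y^3 + 11*y^2 - 36*y - 477.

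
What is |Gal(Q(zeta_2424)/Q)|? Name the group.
|Gal(Q(zeta_2424)/Q)| = phi(2424) = 800; group ≅ (Z/2424Z)^* ≅ Z/2Z × Z/2Z × Z/2Z × Z/100Z

The n-th cyclotomic polynomial Φ_2424(x) is the minimal polynomial of zeta_2424 over Q and has degree phi(2424) = 800. So Q(zeta_2424) is a degree-800 Galois extension with Galois group (Z/2424Z)^*. By CRT, (Z/2424Z)^* ≅ (Z/8Z)^* × (Z/3Z)^* × (Z/101Z)^*. Each prime-power unit group is (Z/8Z)^* ≅ Z/2Z × Z/2Z; (Z/3Z)^* ≅ Z/2Z; (Z/101Z)^* ≅ Z/100Z. Hence Gal(Q(zeta_2424)/Q) ≅ Z/2Z × Z/2Z × Z/2Z × Z/100Z.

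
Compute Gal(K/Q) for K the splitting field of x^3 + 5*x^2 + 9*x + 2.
Gal(K/Q) = S_3 (symmetric group of order 6)

Compute the discriminant of x^3 + (5)*x^2 + (9)*x + (2): Δ = -379. Since Δ is not a rational square, the Galois group is not contained in A_3; it must be the full S_3 (irreducibility of the cubic rules out anything smaller).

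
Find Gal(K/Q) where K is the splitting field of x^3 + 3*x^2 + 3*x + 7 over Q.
Gal(K/Q) = S_3 (symmetric group of order 6)

Compute the discriminant of x^3 + (3)*x^2 + (3)*x + (7): Δ = -972. Since Δ is not a rational square, the Galois group is not contained in A_3; it must be the full S_3 (irreducibility of the cubic rules out anything smaller).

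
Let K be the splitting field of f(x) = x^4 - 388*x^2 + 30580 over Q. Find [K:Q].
[K:Q] = 4

f factors as (x^2 - 278)(x^2 - 110); the splitting field is K = Q(sqrt(278), sqrt(110)). Since 278, 110, and 30580 are all non-squares in Q, the three subfields Q(sqrt(278)), Q(sqrt(110)), Q(sqrt(30580)) are distinct degree-2 extensions, so [K:Q] = 4 (Klein four Galois group).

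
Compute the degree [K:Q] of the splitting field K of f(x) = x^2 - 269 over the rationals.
[K:Q] = 2

The polynomial x^2 - 269 is irreducible over Q since 269 is not a perfect square. Its splitting field is Q(sqrt(269)), which has degree 2 over Q.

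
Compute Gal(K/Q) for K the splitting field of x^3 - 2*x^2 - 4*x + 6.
Gal(K/Q) = S_3 (symmetric group of order 6)

Compute the discriminant of x^3 + (-2)*x^2 + (-4)*x + (6): Δ = 404. Since Δ is not a rational square, the Galois group is not contained in A_3; it must be the full S_3 (irreducibility of the cubic rules out anything smaller).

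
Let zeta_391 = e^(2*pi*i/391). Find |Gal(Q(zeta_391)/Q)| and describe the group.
|Gal(Q(zeta_391)/Q)| = phi(391) = 352; group ≅ (Z/391Z)^* ≅ Z/16Z × Z/22Z

The n-th cyclotomic polynomial Φ_391(x) is the minimal polynomial of zeta_391 over Q and has degree phi(391) = 352. So Q(zeta_391) is a degree-352 Galois extension with Galois group (Z/391Z)^*. By CRT, (Z/391Z)^* ≅ (Z/17Z)^* × (Z/23Z)^*. Each prime-power unit group is (Z/17Z)^* ≅ Z/16Z; (Z/23Z)^* ≅ Z/22Z. Hence Gal(Q(zeta_391)/Q) ≅ Z/16Z × Z/22Z.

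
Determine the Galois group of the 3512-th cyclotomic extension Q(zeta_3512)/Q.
|Gal(Q(zeta_3512)/Q)| = phi(3512) = 1752; group ≅ (Z/3512Z)^* ≅ Z/2Z × Z/2Z × Z/438Z

The n-th cyclotomic polynomial Φ_3512(x) is the minimal polynomial of zeta_3512 over Q and has degree phi(3512) = 1752. So Q(zeta_3512) is a degree-1752 Galois extension with Galois group (Z/3512Z)^*. By CRT, (Z/3512Z)^* ≅ (Z/8Z)^* × (Z/439Z)^*. Each prime-power unit group is (Z/8Z)^* ≅ Z/2Z × Z/2Z; (Z/439Z)^* ≅ Z/438Z. Hence Gal(Q(zeta_3512)/Q) ≅ Z/2Z × Z/2Z × Z/438Z.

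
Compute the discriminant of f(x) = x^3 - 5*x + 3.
Δ = 257

For a depressed cubic x^3 + p x + q the discriminant is Δ = -4 p^3 - 27 q^2 = -4*(-5)^3 - 27*(3)^2 = 500 - 243 = 257.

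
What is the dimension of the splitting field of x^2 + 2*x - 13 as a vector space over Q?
[K:Q] = 2

The discriminant of x^2 + (2)*x + (-13) is b^2 - 4c = 4 - (-52) = 56. Since 56 is not a perfect square in Q, the polynomial is irreducible over Q. Its two roots generate a degree-2 extension, so [K:Q] = 2.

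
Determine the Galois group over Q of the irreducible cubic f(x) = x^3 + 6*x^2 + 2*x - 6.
Gal(K/Q) = S_3 (symmetric group of order 6)

Compute the discriminant of x^3 + (6)*x^2 + (2)*x + (-6): Δ = 3028. Since Δ is not a rational square, the Galois group is not contained in A_3; it must be the full S_3 (irreducibility of the cubic rules out anything smaller).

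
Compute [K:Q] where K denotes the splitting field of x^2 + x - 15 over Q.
[K:Q] = 2

The discriminant of x^2 + (1)*x + (-15) is b^2 - 4c = 1 - (-60) = 61. Since 61 is not a perfect square in Q, the polynomial is irreducible over Q. Its two roots generate a degree-2 extension, so [K:Q] = 2.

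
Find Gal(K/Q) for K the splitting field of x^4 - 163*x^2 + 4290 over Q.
Gal(K/Q) = V_4 (Klein four-group, Z/2Z × Z/2Z)

f factors as (x^2 - 130)(x^2 - 33), so the splitting field is K = Q(sqrt(130), sqrt(33)). The elements 130, 33, 4290 are all non-squares in Q, so sqrt(130) and sqrt(33) generate independent quadratic extensions. Thus [K:Q] = 4 and Gal(K/Q) is generated by the two order-2 automorphisms sqrt(130) ↦ -sqrt(130) and sqrt(33) ↦ -sqrt(33), giving V_4.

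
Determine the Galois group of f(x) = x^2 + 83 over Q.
Gal(K/Q) = Z/2Z (cyclic of order 2)

x^2 + 83 is irreducible over Q since -83 is not a rational square. The splitting field Q(sqrt(-83)) has degree 2 over Q, and its unique nontrivial automorphism is sqrt(-83) ↦ -sqrt(-83). Hence Gal(Q(sqrt(-83))/Q) = Z/2Z.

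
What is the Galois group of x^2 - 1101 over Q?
Gal(K/Q) = Z/2Z (cyclic of order 2)

x^2 - 1101 is irreducible over Q since 1101 is not a rational square. The splitting field Q(sqrt(1101)) has degree 2 over Q, and its unique nontrivial automorphism is sqrt(1101) ↦ -sqrt(1101). Hence Gal(Q(sqrt(1101))/Q) = Z/2Z.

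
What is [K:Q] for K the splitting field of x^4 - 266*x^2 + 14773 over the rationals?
[K:Q] = 4

f factors as (x^2 - 187)(x^2 - 79); the splitting field is K = Q(sqrt(187), sqrt(79)). Since 187, 79, and 14773 are all non-squares in Q, the three subfields Q(sqrt(187)), Q(sqrt(79)), Q(sqrt(14773)) are distinct degree-2 extensions, so [K:Q] = 4 (Klein four Galois group).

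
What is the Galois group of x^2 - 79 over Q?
Gal(K/Q) = Z/2Z (cyclic of order 2)

x^2 - 79 is irreducible over Q since 79 is not a rational square. The splitting field Q(sqrt(79)) has degree 2 over Q, and its unique nontrivial automorphism is sqrt(79) ↦ -sqrt(79). Hence Gal(Q(sqrt(79))/Q) = Z/2Z.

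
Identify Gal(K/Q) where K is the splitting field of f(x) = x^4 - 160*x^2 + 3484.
Gal(K/Q) = V_4 (Klein four-group, Z/2Z × Z/2Z)

f factors as (x^2 - 134)(x^2 - 26), so the splitting field is K = Q(sqrt(134), sqrt(26)). The elements 134, 26, 3484 are all non-squares in Q, so sqrt(134) and sqrt(26) generate independent quadratic extensions. Thus [K:Q] = 4 and Gal(K/Q) is generated by the two order-2 automorphisms sqrt(134) ↦ -sqrt(134) and sqrt(26) ↦ -sqrt(26), giving V_4.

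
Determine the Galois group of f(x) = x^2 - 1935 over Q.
Gal(K/Q) = Z/2Z (cyclic of order 2)

x^2 - 1935 is irreducible over Q since 1935 is not a rational square. The splitting field Q(sqrt(1935)) has degree 2 over Q, and its unique nontrivial automorphism is sqrt(1935) ↦ -sqrt(1935). Hence Gal(Q(sqrt(1935))/Q) = Z/2Z.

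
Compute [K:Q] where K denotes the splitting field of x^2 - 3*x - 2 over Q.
[K:Q] = 2

The discriminant of x^2 + (-3)*x + (-2) is b^2 - 4c = 9 - (-8) = 17. Since 17 is not a perfect square in Q, the polynomial is irreducible over Q. Its two roots generate a degree-2 extension, so [K:Q] = 2.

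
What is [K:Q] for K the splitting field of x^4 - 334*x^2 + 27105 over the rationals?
[K:Q] = 4

f factors as (x^2 - 139)(x^2 - 195); the splitting field is K = Q(sqrt(139), sqrt(195)). Since 139, 195, and 27105 are all non-squares in Q, the three subfields Q(sqrt(139)), Q(sqrt(195)), Q(sqrt(27105)) are distinct degree-2 extensions, so [K:Q] = 4 (Klein four Galois group).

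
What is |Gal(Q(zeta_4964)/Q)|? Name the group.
|Gal(Q(zeta_4964)/Q)| = phi(4964) = 2304; group ≅ (Z/4964Z)^* ≅ Z/2Z × Z/16Z × Z/72Z

The n-th cyclotomic polynomial Φ_4964(x) is the minimal polynomial of zeta_4964 over Q and has degree phi(4964) = 2304. So Q(zeta_4964) is a degree-2304 Galois extension with Galois group (Z/4964Z)^*. By CRT, (Z/4964Z)^* ≅ (Z/4Z)^* × (Z/17Z)^* × (Z/73Z)^*. Each prime-power unit group is (Z/4Z)^* ≅ Z/2Z; (Z/17Z)^* ≅ Z/16Z; (Z/73Z)^* ≅ Z/72Z. Hence Gal(Q(zeta_4964)/Q) ≅ Z/2Z × Z/16Z × Z/72Z.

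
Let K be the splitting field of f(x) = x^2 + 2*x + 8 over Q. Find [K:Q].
[K:Q] = 2

The discriminant of x^2 + (2)*x + (8) is b^2 - 4c = 4 - (32) = -28. Since -28 is not a perfect square in Q, the polynomial is irreducible over Q. Its two roots generate a degree-2 extension, so [K:Q] = 2.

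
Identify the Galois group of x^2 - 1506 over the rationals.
Gal(K/Q) = Z/2Z (cyclic of order 2)

x^2 - 1506 is irreducible over Q since 1506 is not a rational square. The splitting field Q(sqrt(1506)) has degree 2 over Q, and its unique nontrivial automorphism is sqrt(1506) ↦ -sqrt(1506). Hence Gal(Q(sqrt(1506))/Q) = Z/2Z.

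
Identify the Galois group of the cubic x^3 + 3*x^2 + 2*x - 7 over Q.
Gal(K/Q) = S_3 (symmetric group of order 6)

Compute the discriminant of x^3 + (3)*x^2 + (2)*x + (-7): Δ = -1319. Since Δ is not a rational square, the Galois group is not contained in A_3; it must be the full S_3 (irreducibility of the cubic rules out anything smaller).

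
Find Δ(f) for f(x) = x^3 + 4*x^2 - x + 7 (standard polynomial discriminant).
Δ = -3599

For x^3 + a x^2 + b x + c the discriminant is Δ = 18 a b c - 4 a^3 c + a^2 b^2 - 4 b^3 - 27 c^2.
Plug a = 4, b = -1, c = 7:
  18*(4)*(-1)*(7) - 4*(4)^3*(7) + (4)^2*(-1)^2 - 4*(-1)^3 - 27*(7)^2
  = -504 + (-1792) + 16 + (4) + (-1323)
  = -3599.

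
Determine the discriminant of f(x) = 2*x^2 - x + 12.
Δ = -95

For a quadratic a x^2 + b x + c the discriminant is Δ = b^2 - 4ac = (-1)^2 - 4*(2)*(12) = 1 - (96) = -95.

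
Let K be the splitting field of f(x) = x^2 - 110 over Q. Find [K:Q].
[K:Q] = 2

The polynomial x^2 - 110 is irreducible over Q since 110 is not a perfect square. Its splitting field is Q(sqrt(110)), which has degree 2 over Q.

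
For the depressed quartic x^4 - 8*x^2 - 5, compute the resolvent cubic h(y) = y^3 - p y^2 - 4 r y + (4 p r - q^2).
h(y) = y^3 + 8*y^2 + 20*y + 160

Identify coefficients: p = -8, q = 0, r = -5.
Plug into h(y) = y^3 - p y^2 - 4 r y + (4 p r - q^2):
  h(y) = y^3 - (-8) y^2 - 4*(-5) y + (4*(-8)*(-5) - (0)^2)
       = y^3 + (8) y^2 + (20) y + (160).
Simplifying: h(y) = y^3 + 8*y^2 + 20*y + 160.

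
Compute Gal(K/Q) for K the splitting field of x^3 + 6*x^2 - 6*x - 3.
Gal(K/Q) = S_3 (symmetric group of order 6)

Compute the discriminant of x^3 + (6)*x^2 + (-6)*x + (-3): Δ = 6453. Since Δ is not a rational square, the Galois group is not contained in A_3; it must be the full S_3 (irreducibility of the cubic rules out anything smaller).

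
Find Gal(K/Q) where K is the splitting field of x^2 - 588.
Gal(K/Q) = Z/2Z (cyclic of order 2)

x^2 - 588 is irreducible over Q since 588 is not a rational square. The splitting field Q(sqrt(588)) has degree 2 over Q, and its unique nontrivial automorphism is sqrt(588) ↦ -sqrt(588). Hence Gal(Q(sqrt(588))/Q) = Z/2Z.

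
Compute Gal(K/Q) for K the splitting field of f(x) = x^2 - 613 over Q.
Gal(K/Q) = Z/2Z (cyclic of order 2)

x^2 - 613 is irreducible over Q since 613 is not a rational square. The splitting field Q(sqrt(613)) has degree 2 over Q, and its unique nontrivial automorphism is sqrt(613) ↦ -sqrt(613). Hence Gal(Q(sqrt(613))/Q) = Z/2Z.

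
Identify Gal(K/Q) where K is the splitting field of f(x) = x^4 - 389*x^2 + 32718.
Gal(K/Q) = V_4 (Klein four-group, Z/2Z × Z/2Z)

f factors as (x^2 - 123)(x^2 - 266), so the splitting field is K = Q(sqrt(123), sqrt(266)). The elements 123, 266, 32718 are all non-squares in Q, so sqrt(123) and sqrt(266) generate independent quadratic extensions. Thus [K:Q] = 4 and Gal(K/Q) is generated by the two order-2 automorphisms sqrt(123) ↦ -sqrt(123) and sqrt(266) ↦ -sqrt(266), giving V_4.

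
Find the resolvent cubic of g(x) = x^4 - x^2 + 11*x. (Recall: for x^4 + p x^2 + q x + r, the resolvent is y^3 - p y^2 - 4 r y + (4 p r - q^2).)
h(y) = y^3 + y^2 - 121

Identify coefficients: p = -1, q = 11, r = 0.
Plug into h(y) = y^3 - p y^2 - 4 r y + (4 p r - q^2):
  h(y) = y^3 - (-1) y^2 - 4*(0) y + (4*(-1)*(0) - (11)^2)
       = y^3 + (1) y^2 + (0) y + (-121).
Simplifying: h(y) = y^3 + y^2 - 121.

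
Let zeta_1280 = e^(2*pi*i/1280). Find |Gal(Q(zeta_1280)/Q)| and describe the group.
|Gal(Q(zeta_1280)/Q)| = phi(1280) = 512; group ≅ (Z/1280Z)^* ≅ Z/2Z × Z/4Z × Z/64Z

The n-th cyclotomic polynomial Φ_1280(x) is the minimal polynomial of zeta_1280 over Q and has degree phi(1280) = 512. So Q(zeta_1280) is a degree-512 Galois extension with Galois group (Z/1280Z)^*. By CRT, (Z/1280Z)^* ≅ (Z/256Z)^* × (Z/5Z)^*. Each prime-power unit group is (Z/256Z)^* ≅ Z/2Z × Z/64Z; (Z/5Z)^* ≅ Z/4Z. Hence Gal(Q(zeta_1280)/Q) ≅ Z/2Z × Z/4Z × Z/64Z.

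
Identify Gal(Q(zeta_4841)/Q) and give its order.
|Gal(Q(zeta_4841)/Q)| = phi(4841) = 4692; group ≅ (Z/4841Z)^* ≅ Z/46Z × Z/102Z

The n-th cyclotomic polynomial Φ_4841(x) is the minimal polynomial of zeta_4841 over Q and has degree phi(4841) = 4692. So Q(zeta_4841) is a degree-4692 Galois extension with Galois group (Z/4841Z)^*. By CRT, (Z/4841Z)^* ≅ (Z/47Z)^* × (Z/103Z)^*. Each prime-power unit group is (Z/47Z)^* ≅ Z/46Z; (Z/103Z)^* ≅ Z/102Z. Hence Gal(Q(zeta_4841)/Q) ≅ Z/46Z × Z/102Z.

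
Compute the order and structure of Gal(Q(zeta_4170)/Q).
|Gal(Q(zeta_4170)/Q)| = phi(4170) = 1104; group ≅ (Z/4170Z)^* ≅ Z/2Z × Z/4Z × Z/138Z

The n-th cyclotomic polynomial Φ_4170(x) is the minimal polynomial of zeta_4170 over Q and has degree phi(4170) = 1104. So Q(zeta_4170) is a degree-1104 Galois extension with Galois group (Z/4170Z)^*. By CRT, (Z/4170Z)^* ≅ (Z/2Z)^* × (Z/3Z)^* × (Z/5Z)^* × (Z/139Z)^*. Each prime-power unit group is (Z/2Z)^* ≅ trivial group (order 1); (Z/3Z)^* ≅ Z/2Z; (Z/5Z)^* ≅ Z/4Z; (Z/139Z)^* ≅ Z/138Z. Hence Gal(Q(zeta_4170)/Q) ≅ Z/2Z × Z/4Z × Z/138Z.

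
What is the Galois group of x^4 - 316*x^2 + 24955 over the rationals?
Gal(K/Q) = V_4 (Klein four-group, Z/2Z × Z/2Z)

f factors as (x^2 - 155)(x^2 - 161), so the splitting field is K = Q(sqrt(155), sqrt(161)). The elements 155, 161, 24955 are all non-squares in Q, so sqrt(155) and sqrt(161) generate independent quadratic extensions. Thus [K:Q] = 4 and Gal(K/Q) is generated by the two order-2 automorphisms sqrt(155) ↦ -sqrt(155) and sqrt(161) ↦ -sqrt(161), giving V_4.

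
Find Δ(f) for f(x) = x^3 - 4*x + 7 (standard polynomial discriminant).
Δ = -1067

For x^3 + a x^2 + b x + c the discriminant is Δ = 18 a b c - 4 a^3 c + a^2 b^2 - 4 b^3 - 27 c^2.
Plug a = 0, b = -4, c = 7:
  18*(0)*(-4)*(7) - 4*(0)^3*(7) + (0)^2*(-4)^2 - 4*(-4)^3 - 27*(7)^2
  = 0 + (0) + 0 + (256) + (-1323)
  = -1067.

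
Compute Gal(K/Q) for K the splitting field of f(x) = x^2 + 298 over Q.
Gal(K/Q) = Z/2Z (cyclic of order 2)

x^2 + 298 is irreducible over Q since -298 is not a rational square. The splitting field Q(sqrt(-298)) has degree 2 over Q, and its unique nontrivial automorphism is sqrt(-298) ↦ -sqrt(-298). Hence Gal(Q(sqrt(-298))/Q) = Z/2Z.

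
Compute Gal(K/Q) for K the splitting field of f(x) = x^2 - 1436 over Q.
Gal(K/Q) = Z/2Z (cyclic of order 2)

x^2 - 1436 is irreducible over Q since 1436 is not a rational square. The splitting field Q(sqrt(1436)) has degree 2 over Q, and its unique nontrivial automorphism is sqrt(1436) ↦ -sqrt(1436). Hence Gal(Q(sqrt(1436))/Q) = Z/2Z.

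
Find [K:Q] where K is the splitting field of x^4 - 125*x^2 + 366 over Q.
[K:Q] = 4

f factors as (x^2 - 122)(x^2 - 3); the splitting field is K = Q(sqrt(122), sqrt(3)). Since 122, 3, and 366 are all non-squares in Q, the three subfields Q(sqrt(122)), Q(sqrt(3)), Q(sqrt(366)) are distinct degree-2 extensions, so [K:Q] = 4 (Klein four Galois group).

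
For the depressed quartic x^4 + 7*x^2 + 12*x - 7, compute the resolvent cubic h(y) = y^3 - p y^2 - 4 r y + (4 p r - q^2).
h(y) = y^3 - 7*y^2 + 28*y - 340

Identify coefficients: p = 7, q = 12, r = -7.
Plug into h(y) = y^3 - p y^2 - 4 r y + (4 p r - q^2):
  h(y) = y^3 - (7) y^2 - 4*(-7) y + (4*(7)*(-7) - (12)^2)
       = y^3 + (-7) y^2 + (28) y + (-340).
Simplifying: h(y) = y^3 - 7*y^2 + 28*y - 340.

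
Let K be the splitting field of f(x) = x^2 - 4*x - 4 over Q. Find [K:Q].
[K:Q] = 2

The discriminant of x^2 + (-4)*x + (-4) is b^2 - 4c = 16 - (-16) = 32. Since 32 is not a perfect square in Q, the polynomial is irreducible over Q. Its two roots generate a degree-2 extension, so [K:Q] = 2.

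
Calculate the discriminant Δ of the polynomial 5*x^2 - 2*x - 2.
Δ = 44

For a quadratic a x^2 + b x + c the discriminant is Δ = b^2 - 4ac = (-2)^2 - 4*(5)*(-2) = 4 - (-40) = 44.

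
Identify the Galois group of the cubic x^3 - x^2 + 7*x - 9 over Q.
Gal(K/Q) = S_3 (symmetric group of order 6)

Compute the discriminant of x^3 + (-1)*x^2 + (7)*x + (-9): Δ = -2412. Since Δ is not a rational square, the Galois group is not contained in A_3; it must be the full S_3 (irreducibility of the cubic rules out anything smaller).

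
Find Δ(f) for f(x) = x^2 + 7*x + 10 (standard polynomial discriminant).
Δ = 9

For a quadratic a x^2 + b x + c the discriminant is Δ = b^2 - 4ac = (7)^2 - 4*(1)*(10) = 49 - (40) = 9.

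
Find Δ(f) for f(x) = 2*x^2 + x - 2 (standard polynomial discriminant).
Δ = 17

For a quadratic a x^2 + b x + c the discriminant is Δ = b^2 - 4ac = (1)^2 - 4*(2)*(-2) = 1 - (-16) = 17.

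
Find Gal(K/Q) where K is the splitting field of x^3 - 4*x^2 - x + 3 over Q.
Gal(K/Q) = S_3 (symmetric group of order 6)

Compute the discriminant of x^3 + (-4)*x^2 + (-1)*x + (3): Δ = 761. Since Δ is not a rational square, the Galois group is not contained in A_3; it must be the full S_3 (irreducibility of the cubic rules out anything smaller).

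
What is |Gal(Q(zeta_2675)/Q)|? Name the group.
|Gal(Q(zeta_2675)/Q)| = phi(2675) = 2120; group ≅ (Z/2675Z)^* ≅ Z/20Z × Z/106Z

The n-th cyclotomic polynomial Φ_2675(x) is the minimal polynomial of zeta_2675 over Q and has degree phi(2675) = 2120. So Q(zeta_2675) is a degree-2120 Galois extension with Galois group (Z/2675Z)^*. By CRT, (Z/2675Z)^* ≅ (Z/25Z)^* × (Z/107Z)^*. Each prime-power unit group is (Z/25Z)^* ≅ Z/20Z; (Z/107Z)^* ≅ Z/106Z. Hence Gal(Q(zeta_2675)/Q) ≅ Z/20Z × Z/106Z.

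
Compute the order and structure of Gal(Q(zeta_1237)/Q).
|Gal(Q(zeta_1237)/Q)| = phi(1237) = 1236; group ≅ (Z/1237Z)^* ≅ Z/1236Z

The n-th cyclotomic polynomial Φ_1237(x) is the minimal polynomial of zeta_1237 over Q and has degree phi(1237) = 1236. So Q(zeta_1237) is a degree-1236 Galois extension with Galois group (Z/1237Z)^*. (Z/1237Z)^* is cyclic since 1237 is an odd prime power (or 4). Hence Gal(Q(zeta_1237)/Q) ≅ Z/1236Z.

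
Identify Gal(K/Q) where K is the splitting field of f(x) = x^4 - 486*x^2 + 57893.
Gal(K/Q) = V_4 (Klein four-group, Z/2Z × Z/2Z)

f factors as (x^2 - 277)(x^2 - 209), so the splitting field is K = Q(sqrt(277), sqrt(209)). The elements 277, 209, 57893 are all non-squares in Q, so sqrt(277) and sqrt(209) generate independent quadratic extensions. Thus [K:Q] = 4 and Gal(K/Q) is generated by the two order-2 automorphisms sqrt(277) ↦ -sqrt(277) and sqrt(209) ↦ -sqrt(209), giving V_4.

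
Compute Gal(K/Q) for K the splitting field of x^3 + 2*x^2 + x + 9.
Gal(K/Q) = S_3 (symmetric group of order 6)

Compute the discriminant of x^3 + (2)*x^2 + (1)*x + (9): Δ = -2151. Since Δ is not a rational square, the Galois group is not contained in A_3; it must be the full S_3 (irreducibility of the cubic rules out anything smaller).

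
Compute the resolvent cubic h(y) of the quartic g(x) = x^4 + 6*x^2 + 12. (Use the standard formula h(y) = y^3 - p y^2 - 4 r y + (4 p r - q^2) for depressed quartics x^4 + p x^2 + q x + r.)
h(y) = y^3 - 6*y^2 - 48*y + 288

Identify coefficients: p = 6, q = 0, r = 12.
Plug into h(y) = y^3 - p y^2 - 4 r y + (4 p r - q^2):
  h(y) = y^3 - (6) y^2 - 4*(12) y + (4*(6)*(12) - (0)^2)
       = y^3 + (-6) y^2 + (-48) y + (288).
Simplifying: h(y) = y^3 - 6*y^2 - 48*y + 288.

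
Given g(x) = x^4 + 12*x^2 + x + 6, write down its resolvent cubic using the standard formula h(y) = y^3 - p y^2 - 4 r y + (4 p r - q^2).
h(y) = y^3 - 12*y^2 - 24*y + 287

Identify coefficients: p = 12, q = 1, r = 6.
Plug into h(y) = y^3 - p y^2 - 4 r y + (4 p r - q^2):
  h(y) = y^3 - (12) y^2 - 4*(6) y + (4*(12)*(6) - (1)^2)
       = y^3 + (-12) y^2 + (-24) y + (287).
Simplifying: h(y) = y^3 - 12*y^2 - 24*y + 287.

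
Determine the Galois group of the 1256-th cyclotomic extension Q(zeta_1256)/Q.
|Gal(Q(zeta_1256)/Q)| = phi(1256) = 624; group ≅ (Z/1256Z)^* ≅ Z/2Z × Z/2Z × Z/156Z

The n-th cyclotomic polynomial Φ_1256(x) is the minimal polynomial of zeta_1256 over Q and has degree phi(1256) = 624. So Q(zeta_1256) is a degree-624 Galois extension with Galois group (Z/1256Z)^*. By CRT, (Z/1256Z)^* ≅ (Z/8Z)^* × (Z/157Z)^*. Each prime-power unit group is (Z/8Z)^* ≅ Z/2Z × Z/2Z; (Z/157Z)^* ≅ Z/156Z. Hence Gal(Q(zeta_1256)/Q) ≅ Z/2Z × Z/2Z × Z/156Z.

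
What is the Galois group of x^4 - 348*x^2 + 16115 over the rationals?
Gal(K/Q) = V_4 (Klein four-group, Z/2Z × Z/2Z)

f factors as (x^2 - 293)(x^2 - 55), so the splitting field is K = Q(sqrt(293), sqrt(55)). The elements 293, 55, 16115 are all non-squares in Q, so sqrt(293) and sqrt(55) generate independent quadratic extensions. Thus [K:Q] = 4 and Gal(K/Q) is generated by the two order-2 automorphisms sqrt(293) ↦ -sqrt(293) and sqrt(55) ↦ -sqrt(55), giving V_4.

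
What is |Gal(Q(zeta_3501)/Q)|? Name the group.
|Gal(Q(zeta_3501)/Q)| = phi(3501) = 2328; group ≅ (Z/3501Z)^* ≅ Z/6Z × Z/388Z

The n-th cyclotomic polynomial Φ_3501(x) is the minimal polynomial of zeta_3501 over Q and has degree phi(3501) = 2328. So Q(zeta_3501) is a degree-2328 Galois extension with Galois group (Z/3501Z)^*. By CRT, (Z/3501Z)^* ≅ (Z/9Z)^* × (Z/389Z)^*. Each prime-power unit group is (Z/9Z)^* ≅ Z/6Z; (Z/389Z)^* ≅ Z/388Z. Hence Gal(Q(zeta_3501)/Q) ≅ Z/6Z × Z/388Z.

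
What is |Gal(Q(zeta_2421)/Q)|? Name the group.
|Gal(Q(zeta_2421)/Q)| = phi(2421) = 1608; group ≅ (Z/2421Z)^* ≅ Z/6Z × Z/268Z

The n-th cyclotomic polynomial Φ_2421(x) is the minimal polynomial of zeta_2421 over Q and has degree phi(2421) = 1608. So Q(zeta_2421) is a degree-1608 Galois extension with Galois group (Z/2421Z)^*. By CRT, (Z/2421Z)^* ≅ (Z/9Z)^* × (Z/269Z)^*. Each prime-power unit group is (Z/9Z)^* ≅ Z/6Z; (Z/269Z)^* ≅ Z/268Z. Hence Gal(Q(zeta_2421)/Q) ≅ Z/6Z × Z/268Z.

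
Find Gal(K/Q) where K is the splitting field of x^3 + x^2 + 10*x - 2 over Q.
Gal(K/Q) = S_3 (symmetric group of order 6)

Compute the discriminant of x^3 + (1)*x^2 + (10)*x + (-2): Δ = -4360. Since Δ is not a rational square, the Galois group is not contained in A_3; it must be the full S_3 (irreducibility of the cubic rules out anything smaller).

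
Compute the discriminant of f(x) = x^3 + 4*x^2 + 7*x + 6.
Δ = -72

For x^3 + a x^2 + b x + c the discriminant is Δ = 18 a b c - 4 a^3 c + a^2 b^2 - 4 b^3 - 27 c^2.
Plug a = 4, b = 7, c = 6:
  18*(4)*(7)*(6) - 4*(4)^3*(6) + (4)^2*(7)^2 - 4*(7)^3 - 27*(6)^2
  = 3024 + (-1536) + 784 + (-1372) + (-972)
  = -72.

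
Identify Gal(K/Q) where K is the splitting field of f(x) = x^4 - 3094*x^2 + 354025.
Gal(K/Q) = Z/2Z (cyclic of order 2)

f factors as (x^2 - 119)(x^2 - 2975), so the splitting field is K = Q(sqrt(119), sqrt(2975)). The squarefree part of 119 is 119 and the squarefree part of 2975 is also 119, so sqrt(119) and sqrt(2975) are both rational multiples of sqrt(119). Hence Q(sqrt(119)) = Q(sqrt(2975)) = Q(sqrt(119)), and the splitting field collapses to a single degree-2 extension with Galois group Z/2Z.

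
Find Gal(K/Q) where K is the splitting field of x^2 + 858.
Gal(K/Q) = Z/2Z (cyclic of order 2)

x^2 + 858 is irreducible over Q since -858 is not a rational square. The splitting field Q(sqrt(-858)) has degree 2 over Q, and its unique nontrivial automorphism is sqrt(-858) ↦ -sqrt(-858). Hence Gal(Q(sqrt(-858))/Q) = Z/2Z.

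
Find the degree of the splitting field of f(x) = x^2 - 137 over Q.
[K:Q] = 2

The polynomial x^2 - 137 is irreducible over Q since 137 is not a perfect square. Its splitting field is Q(sqrt(137)), which has degree 2 over Q.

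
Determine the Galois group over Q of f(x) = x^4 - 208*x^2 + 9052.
Gal(K/Q) = V_4 (Klein four-group, Z/2Z × Z/2Z)

f factors as (x^2 - 146)(x^2 - 62), so the splitting field is K = Q(sqrt(146), sqrt(62)). The elements 146, 62, 9052 are all non-squares in Q, so sqrt(146) and sqrt(62) generate independent quadratic extensions. Thus [K:Q] = 4 and Gal(K/Q) is generated by the two order-2 automorphisms sqrt(146) ↦ -sqrt(146) and sqrt(62) ↦ -sqrt(62), giving V_4.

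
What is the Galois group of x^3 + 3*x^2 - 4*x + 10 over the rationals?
Gal(K/Q) = S_3 (symmetric group of order 6)

Compute the discriminant of x^3 + (3)*x^2 + (-4)*x + (10): Δ = -5540. Since Δ is not a rational square, the Galois group is not contained in A_3; it must be the full S_3 (irreducibility of the cubic rules out anything smaller).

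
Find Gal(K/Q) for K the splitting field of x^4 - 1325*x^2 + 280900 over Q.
Gal(K/Q) = Z/2Z (cyclic of order 2)

f factors as (x^2 - 1060)(x^2 - 265), so the splitting field is K = Q(sqrt(1060), sqrt(265)). The squarefree part of 1060 is 265 and the squarefree part of 265 is also 265, so sqrt(1060) and sqrt(265) are both rational multiples of sqrt(265). Hence Q(sqrt(1060)) = Q(sqrt(265)) = Q(sqrt(265)), and the splitting field collapses to a single degree-2 extension with Galois group Z/2Z.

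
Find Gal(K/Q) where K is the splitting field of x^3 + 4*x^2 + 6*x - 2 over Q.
Gal(K/Q) = S_3 (symmetric group of order 6)

Compute the discriminant of x^3 + (4)*x^2 + (6)*x + (-2): Δ = -748. Since Δ is not a rational square, the Galois group is not contained in A_3; it must be the full S_3 (irreducibility of the cubic rules out anything smaller).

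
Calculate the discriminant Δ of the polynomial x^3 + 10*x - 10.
Δ = -6700

For a depressed cubic x^3 + p x + q the discriminant is Δ = -4 p^3 - 27 q^2 = -4*(10)^3 - 27*(-10)^2 = -4000 - 2700 = -6700.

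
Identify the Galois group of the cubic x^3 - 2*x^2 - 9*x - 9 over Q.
Gal(K/Q) = S_3 (symmetric group of order 6)

Compute the discriminant of x^3 + (-2)*x^2 + (-9)*x + (-9): Δ = -2151. Since Δ is not a rational square, the Galois group is not contained in A_3; it must be the full S_3 (irreducibility of the cubic rules out anything smaller).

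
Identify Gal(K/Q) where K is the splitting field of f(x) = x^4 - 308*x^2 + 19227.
Gal(K/Q) = V_4 (Klein four-group, Z/2Z × Z/2Z)

f factors as (x^2 - 87)(x^2 - 221), so the splitting field is K = Q(sqrt(87), sqrt(221)). The elements 87, 221, 19227 are all non-squares in Q, so sqrt(87) and sqrt(221) generate independent quadratic extensions. Thus [K:Q] = 4 and Gal(K/Q) is generated by the two order-2 automorphisms sqrt(87) ↦ -sqrt(87) and sqrt(221) ↦ -sqrt(221), giving V_4.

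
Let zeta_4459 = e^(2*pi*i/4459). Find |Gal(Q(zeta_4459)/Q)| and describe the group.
|Gal(Q(zeta_4459)/Q)| = phi(4459) = 3528; group ≅ (Z/4459Z)^* ≅ Z/12Z × Z/294Z

The n-th cyclotomic polynomial Φ_4459(x) is the minimal polynomial of zeta_4459 over Q and has degree phi(4459) = 3528. So Q(zeta_4459) is a degree-3528 Galois extension with Galois group (Z/4459Z)^*. By CRT, (Z/4459Z)^* ≅ (Z/343Z)^* × (Z/13Z)^*. Each prime-power unit group is (Z/343Z)^* ≅ Z/294Z; (Z/13Z)^* ≅ Z/12Z. Hence Gal(Q(zeta_4459)/Q) ≅ Z/12Z × Z/294Z.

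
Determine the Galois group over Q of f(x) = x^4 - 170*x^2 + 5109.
Gal(K/Q) = V_4 (Klein four-group, Z/2Z × Z/2Z)

f factors as (x^2 - 39)(x^2 - 131), so the splitting field is K = Q(sqrt(39), sqrt(131)). The elements 39, 131, 5109 are all non-squares in Q, so sqrt(39) and sqrt(131) generate independent quadratic extensions. Thus [K:Q] = 4 and Gal(K/Q) is generated by the two order-2 automorphisms sqrt(39) ↦ -sqrt(39) and sqrt(131) ↦ -sqrt(131), giving V_4.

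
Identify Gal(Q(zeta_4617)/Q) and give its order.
|Gal(Q(zeta_4617)/Q)| = phi(4617) = 2916; group ≅ (Z/4617Z)^* ≅ Z/18Z × Z/162Z

The n-th cyclotomic polynomial Φ_4617(x) is the minimal polynomial of zeta_4617 over Q and has degree phi(4617) = 2916. So Q(zeta_4617) is a degree-2916 Galois extension with Galois group (Z/4617Z)^*. By CRT, (Z/4617Z)^* ≅ (Z/243Z)^* × (Z/19Z)^*. Each prime-power unit group is (Z/243Z)^* ≅ Z/162Z; (Z/19Z)^* ≅ Z/18Z. Hence Gal(Q(zeta_4617)/Q) ≅ Z/18Z × Z/162Z.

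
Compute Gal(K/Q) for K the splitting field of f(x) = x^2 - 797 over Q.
Gal(K/Q) = Z/2Z (cyclic of order 2)

x^2 - 797 is irreducible over Q since 797 is not a rational square. The splitting field Q(sqrt(797)) has degree 2 over Q, and its unique nontrivial automorphism is sqrt(797) ↦ -sqrt(797). Hence Gal(Q(sqrt(797))/Q) = Z/2Z.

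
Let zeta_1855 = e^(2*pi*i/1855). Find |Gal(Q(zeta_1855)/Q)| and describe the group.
|Gal(Q(zeta_1855)/Q)| = phi(1855) = 1248; group ≅ (Z/1855Z)^* ≅ Z/4Z × Z/6Z × Z/52Z

The n-th cyclotomic polynomial Φ_1855(x) is the minimal polynomial of zeta_1855 over Q and has degree phi(1855) = 1248. So Q(zeta_1855) is a degree-1248 Galois extension with Galois group (Z/1855Z)^*. By CRT, (Z/1855Z)^* ≅ (Z/5Z)^* × (Z/7Z)^* × (Z/53Z)^*. Each prime-power unit group is (Z/5Z)^* ≅ Z/4Z; (Z/7Z)^* ≅ Z/6Z; (Z/53Z)^* ≅ Z/52Z. Hence Gal(Q(zeta_1855)/Q) ≅ Z/4Z × Z/6Z × Z/52Z.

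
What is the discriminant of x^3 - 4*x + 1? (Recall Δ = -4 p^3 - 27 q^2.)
Δ = 229

For a depressed cubic x^3 + p x + q the discriminant is Δ = -4 p^3 - 27 q^2 = -4*(-4)^3 - 27*(1)^2 = 256 - 27 = 229.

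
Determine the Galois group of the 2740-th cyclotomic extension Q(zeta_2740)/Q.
|Gal(Q(zeta_2740)/Q)| = phi(2740) = 1088; group ≅ (Z/2740Z)^* ≅ Z/2Z × Z/4Z × Z/136Z

The n-th cyclotomic polynomial Φ_2740(x) is the minimal polynomial of zeta_2740 over Q and has degree phi(2740) = 1088. So Q(zeta_2740) is a degree-1088 Galois extension with Galois group (Z/2740Z)^*. By CRT, (Z/2740Z)^* ≅ (Z/4Z)^* × (Z/5Z)^* × (Z/137Z)^*. Each prime-power unit group is (Z/4Z)^* ≅ Z/2Z; (Z/5Z)^* ≅ Z/4Z; (Z/137Z)^* ≅ Z/136Z. Hence Gal(Q(zeta_2740)/Q) ≅ Z/2Z × Z/4Z × Z/136Z.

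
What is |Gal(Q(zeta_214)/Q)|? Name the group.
|Gal(Q(zeta_214)/Q)| = phi(214) = 106; group ≅ (Z/214Z)^* ≅ Z/106Z

The n-th cyclotomic polynomial Φ_214(x) is the minimal polynomial of zeta_214 over Q and has degree phi(214) = 106. So Q(zeta_214) is a degree-106 Galois extension with Galois group (Z/214Z)^*. By CRT, (Z/214Z)^* ≅ (Z/2Z)^* × (Z/107Z)^*. Each prime-power unit group is (Z/2Z)^* ≅ trivial group (order 1); (Z/107Z)^* ≅ Z/106Z. Hence Gal(Q(zeta_214)/Q) ≅ Z/106Z.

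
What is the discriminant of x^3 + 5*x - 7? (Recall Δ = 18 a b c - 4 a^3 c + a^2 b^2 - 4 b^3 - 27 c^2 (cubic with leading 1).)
Δ = -1823

For x^3 + a x^2 + b x + c the discriminant is Δ = 18 a b c - 4 a^3 c + a^2 b^2 - 4 b^3 - 27 c^2.
Plug a = 0, b = 5, c = -7:
  18*(0)*(5)*(-7) - 4*(0)^3*(-7) + (0)^2*(5)^2 - 4*(5)^3 - 27*(-7)^2
  = 0 + (0) + 0 + (-500) + (-1323)
  = -1823.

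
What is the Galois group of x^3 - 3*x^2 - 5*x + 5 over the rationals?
Gal(K/Q) = S_3 (symmetric group of order 6)

Compute the discriminant of x^3 + (-3)*x^2 + (-5)*x + (5): Δ = 1940. Since Δ is not a rational square, the Galois group is not contained in A_3; it must be the full S_3 (irreducibility of the cubic rules out anything smaller).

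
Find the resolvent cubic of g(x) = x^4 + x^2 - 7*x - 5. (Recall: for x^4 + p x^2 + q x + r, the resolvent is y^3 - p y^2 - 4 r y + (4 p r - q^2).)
h(y) = y^3 - y^2 + 20*y - 69

Identify coefficients: p = 1, q = -7, r = -5.
Plug into h(y) = y^3 - p y^2 - 4 r y + (4 p r - q^2):
  h(y) = y^3 - (1) y^2 - 4*(-5) y + (4*(1)*(-5) - (-7)^2)
       = y^3 + (-1) y^2 + (20) y + (-69).
Simplifying: h(y) = y^3 - y^2 + 20*y - 69.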